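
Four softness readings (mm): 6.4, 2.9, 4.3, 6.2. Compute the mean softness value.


Sum = 6.4 + 2.9 + 4.3 + 6.2
Mean = 19.8 / 4 = 4.95 mm


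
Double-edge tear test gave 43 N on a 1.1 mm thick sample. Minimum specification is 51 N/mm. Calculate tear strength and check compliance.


Tear strength = 43 / 1.1 = 39.1 N/mm
Required minimum = 51 N/mm
Compliant: No


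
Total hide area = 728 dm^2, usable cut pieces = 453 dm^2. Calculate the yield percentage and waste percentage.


Yield = 62.2%
Waste = 37.8%

Yield = 453 / 728 x 100 = 62.2%
Waste = 728 - 453 = 275 dm^2
Waste% = 100 - 62.2 = 37.8%


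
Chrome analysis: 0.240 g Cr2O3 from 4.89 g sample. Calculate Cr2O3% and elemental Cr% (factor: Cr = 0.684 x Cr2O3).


Cr2O3 = 4.91%
Cr = 3.36%

Cr2O3% = 0.240 / 4.89 x 100 = 4.91%
Cr% = 4.91 x 0.684 = 3.36%


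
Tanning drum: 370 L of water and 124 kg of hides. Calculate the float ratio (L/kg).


3.0

Float ratio = water / hide weight
Ratio = 370 / 124 = 3.0


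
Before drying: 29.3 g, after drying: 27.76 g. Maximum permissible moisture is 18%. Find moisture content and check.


Moisture content = 5.3%
Acceptable: Yes

MC = (29.3 - 27.76) / 29.3 x 100 = 5.3%
Maximum: 18%
Acceptable: Yes


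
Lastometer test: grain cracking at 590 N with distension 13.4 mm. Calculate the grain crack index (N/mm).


44.0 N/mm

Grain crack index = force / distension
Index = 590 / 13.4 = 44.0 N/mm


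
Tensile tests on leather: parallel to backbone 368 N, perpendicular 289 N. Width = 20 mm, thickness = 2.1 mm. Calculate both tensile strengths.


Parallel = 8.76 N/mm^2
Perpendicular = 6.88 N/mm^2


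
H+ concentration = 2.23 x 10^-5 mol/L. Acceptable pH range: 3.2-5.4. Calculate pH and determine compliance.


pH = -log10(2.23 x 10^-5) = 4.65
Range: 3.2 to 5.4
Compliant: Yes


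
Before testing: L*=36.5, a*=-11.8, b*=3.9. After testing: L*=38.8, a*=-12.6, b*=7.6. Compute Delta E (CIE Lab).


dL = 38.8 - 36.5 = 2.3
da = -12.6 - (-11.8) = -0.8
db = 7.6 - 3.9 = 3.7
dE = sqrt((2.3)^2 + (-0.8)^2 + (3.7)^2) = 4.43


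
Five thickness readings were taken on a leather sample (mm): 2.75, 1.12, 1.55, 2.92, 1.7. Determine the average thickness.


2.01 mm

Sum = 2.75 + 1.12 + 1.55 + 2.92 + 1.7 = 10.04
Average = 10.04 / 5 = 2.01 mm


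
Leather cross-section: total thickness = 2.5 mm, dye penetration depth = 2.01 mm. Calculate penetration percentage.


Penetration% = 2.01 / 2.5 x 100
Penetration = 80.4%


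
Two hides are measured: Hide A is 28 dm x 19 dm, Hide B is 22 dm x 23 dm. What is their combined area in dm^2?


Hide A area = 28 x 19 = 532 dm^2
Hide B area = 22 x 23 = 506 dm^2
Total = 532 + 506 = 1038 dm^2


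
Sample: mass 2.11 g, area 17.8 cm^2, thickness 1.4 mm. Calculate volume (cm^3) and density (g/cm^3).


Thickness in cm = 1.4 / 10 = 0.14 cm
Volume = 17.8 x 0.14 = 2.492 cm^3
Density = 2.11 / 2.492 = 0.847 g/cm^3


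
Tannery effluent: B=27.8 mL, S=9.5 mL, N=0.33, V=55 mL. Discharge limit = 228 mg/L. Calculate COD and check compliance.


COD = 878.4 mg/L
Compliant: No


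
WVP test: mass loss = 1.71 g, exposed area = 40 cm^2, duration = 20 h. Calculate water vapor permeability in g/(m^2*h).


WVP = mass_loss / (area x time) x 10000
WVP = 1.71 / (40 x 20) x 10000
WVP = 1.71 / 800 x 10000 = 21.38 g/(m^2*h)


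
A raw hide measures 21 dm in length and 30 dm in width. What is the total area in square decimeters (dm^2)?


630 dm^2


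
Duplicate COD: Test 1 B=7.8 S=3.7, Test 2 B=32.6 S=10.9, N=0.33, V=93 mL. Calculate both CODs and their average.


COD1 = 116.4 mg/L
COD2 = 616.0 mg/L
Average = 366.2 mg/L


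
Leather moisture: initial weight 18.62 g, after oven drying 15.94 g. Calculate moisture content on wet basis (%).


Moisture = 18.62 - 15.94 = 2.68 g
MC = 2.68 / 18.62 x 100 = 14.4%


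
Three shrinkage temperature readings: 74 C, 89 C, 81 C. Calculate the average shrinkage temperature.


Average = (74 + 89 + 81) / 3
Average = 244 / 3 = 81.3 C


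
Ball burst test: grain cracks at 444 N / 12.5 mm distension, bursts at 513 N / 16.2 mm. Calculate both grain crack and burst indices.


Crack index = 444 / 12.5 = 35.5 N/mm
Burst index = 513 / 16.2 = 31.7 N/mm


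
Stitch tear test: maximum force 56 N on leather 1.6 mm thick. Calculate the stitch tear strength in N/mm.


Stitch tear strength = force / thickness
STS = 56 / 1.6 = 35.0 N/mm


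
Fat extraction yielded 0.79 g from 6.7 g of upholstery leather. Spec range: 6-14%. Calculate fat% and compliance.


Fat content = 11.8%
Compliant: Yes

Fat% = 0.79 / 6.7 x 100 = 11.8%
Spec range: 6-14%
Compliant: Yes


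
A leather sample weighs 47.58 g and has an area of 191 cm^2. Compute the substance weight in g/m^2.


2491.1 g/m^2


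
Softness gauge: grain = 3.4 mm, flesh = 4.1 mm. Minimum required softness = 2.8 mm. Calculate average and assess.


Average = (3.4 + 4.1) / 2 = 3.75 mm
Minimum = 2.8 mm
Meets requirement: Yes


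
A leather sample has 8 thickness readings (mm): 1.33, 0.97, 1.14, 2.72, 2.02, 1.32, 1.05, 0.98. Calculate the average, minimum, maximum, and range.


Sum = 11.53
Average = 11.53 / 8 = 1.44 mm
Minimum = 0.97 mm
Maximum = 2.72 mm
Range = 2.72 - 0.97 = 1.75 mm


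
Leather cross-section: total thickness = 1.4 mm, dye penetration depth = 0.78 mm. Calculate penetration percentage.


Penetration% = 0.78 / 1.4 x 100
Penetration = 55.7%


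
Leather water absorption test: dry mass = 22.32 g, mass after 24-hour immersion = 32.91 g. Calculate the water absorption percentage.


Water absorbed = 32.91 - 22.32 = 10.59 g
WA% = 10.59 / 22.32 x 100 = 47.4%


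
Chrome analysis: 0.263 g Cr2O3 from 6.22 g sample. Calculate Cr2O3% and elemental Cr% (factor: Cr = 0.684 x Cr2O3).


Cr2O3 = 4.23%
Cr = 2.89%

Cr2O3% = 0.263 / 6.22 x 100 = 4.23%
Cr% = 4.23 x 0.684 = 2.89%


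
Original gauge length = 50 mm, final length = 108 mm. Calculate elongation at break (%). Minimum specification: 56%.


Extension = 108 - 50 = 58 mm
Elongation = 58 / 50 x 100 = 116.0%
Minimum required: 56%
Meets specification: Yes


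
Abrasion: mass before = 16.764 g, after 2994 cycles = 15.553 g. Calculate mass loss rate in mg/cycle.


Mass loss = 16.764 - 15.553 = 1.211 g
Rate = 1.211 / 2994 x 1000 = 0.404 mg/cycle


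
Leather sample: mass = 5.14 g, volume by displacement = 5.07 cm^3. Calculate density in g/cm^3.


Density = mass / volume
Density = 5.14 / 5.07 = 1.014 g/cm^3


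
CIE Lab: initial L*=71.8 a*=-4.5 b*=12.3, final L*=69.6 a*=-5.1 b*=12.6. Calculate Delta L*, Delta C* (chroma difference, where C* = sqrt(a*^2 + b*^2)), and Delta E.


Delta L* = 69.6 - 71.8 = -2.2
C1* = sqrt((-4.5)^2 + (12.3)^2) = 13.097
C2* = sqrt((-5.1)^2 + (12.6)^2) = 13.593
Delta C* = 13.593 - 13.097 = 0.50
Delta E = sqrt((-2.2)^2 + (-0.6)^2 + (0.3)^2) = 2.30


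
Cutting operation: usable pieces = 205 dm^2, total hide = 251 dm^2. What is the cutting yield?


Yield = usable / total x 100
Yield = 205 / 251 x 100 = 81.7%


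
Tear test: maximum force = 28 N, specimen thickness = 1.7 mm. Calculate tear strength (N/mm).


16.5 N/mm

Tear strength = force / thickness
Tear = 28 / 1.7 = 16.5 N/mm


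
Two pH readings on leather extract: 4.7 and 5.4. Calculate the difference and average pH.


Difference = 0.7
Average pH = 5.05

Difference = |4.7 - 5.4| = 0.7
Average = (4.7 + 5.4) / 2 = 5.05


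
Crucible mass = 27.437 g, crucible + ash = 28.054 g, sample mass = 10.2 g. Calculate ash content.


Ash mass = 0.617 g
Ash content = 6.05%


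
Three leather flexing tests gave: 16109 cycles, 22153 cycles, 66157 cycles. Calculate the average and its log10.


Average = (16109 + 22153 + 66157) / 3 = 34806 cycles
log10(34806) = 4.54


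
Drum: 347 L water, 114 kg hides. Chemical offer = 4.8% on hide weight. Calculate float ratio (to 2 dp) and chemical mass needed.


Float ratio = 347 / 114 = 3.04
Chemical = 114 x 4.8 / 100 = 5.472 kg


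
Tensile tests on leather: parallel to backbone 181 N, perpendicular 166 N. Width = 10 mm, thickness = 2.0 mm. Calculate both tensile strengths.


Area = 10 x 2.0 = 20.0 mm^2
TS (parallel) = 181 / 20.0 = 9.05 N/mm^2
TS (perpendicular) = 166 / 20.0 = 8.30 N/mm^2


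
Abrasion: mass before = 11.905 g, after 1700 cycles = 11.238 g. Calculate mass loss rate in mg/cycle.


Mass loss = 11.905 - 11.238 = 0.667 g
Rate = 0.667 / 1700 x 1000 = 0.392 mg/cycle


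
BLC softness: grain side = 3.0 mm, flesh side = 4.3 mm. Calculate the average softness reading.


Average = (3.0 + 4.3) / 2
Average = 3.65 mm


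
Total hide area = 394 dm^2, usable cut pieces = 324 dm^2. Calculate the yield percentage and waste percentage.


Yield = 82.2%
Waste = 17.8%


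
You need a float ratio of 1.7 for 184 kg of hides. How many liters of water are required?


Water = hide weight x target ratio
Water = 184 x 1.7 = 312.8 L


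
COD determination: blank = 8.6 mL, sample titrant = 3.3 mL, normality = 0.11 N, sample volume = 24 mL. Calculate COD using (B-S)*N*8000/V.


194.3 mg/L

COD = (8.6 - 3.3) x 0.11 x 8000 / 24
COD = 5.3 x 0.11 x 8000 / 24
COD = 194.3 mg/L


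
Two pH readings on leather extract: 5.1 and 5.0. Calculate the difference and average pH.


Difference = |5.1 - 5.0| = 0.1
Average = (5.1 + 5.0) / 2 = 5.05


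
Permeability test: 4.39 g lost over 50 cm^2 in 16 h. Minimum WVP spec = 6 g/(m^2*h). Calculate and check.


WVP = 54.88 g/(m^2*h)
Meets specification: Yes


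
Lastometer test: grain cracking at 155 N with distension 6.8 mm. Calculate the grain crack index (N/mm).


22.8 N/mm

Grain crack index = force / distension
Index = 155 / 6.8 = 22.8 N/mm


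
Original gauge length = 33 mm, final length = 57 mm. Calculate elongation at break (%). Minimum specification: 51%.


Elongation = 72.7%
Meets spec: Yes


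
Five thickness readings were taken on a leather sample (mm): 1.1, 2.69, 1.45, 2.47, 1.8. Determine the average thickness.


1.90 mm

Sum = 1.1 + 2.69 + 1.45 + 2.47 + 1.8 = 9.51
Average = 9.51 / 5 = 1.90 mm


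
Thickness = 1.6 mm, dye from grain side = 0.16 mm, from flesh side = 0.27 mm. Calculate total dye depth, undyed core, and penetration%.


Total dyed = 0.16 + 0.27 = 0.43 mm
Undyed core = 1.6 - 0.43 = 1.17 mm
Penetration = 0.43 / 1.6 x 100 = 26.9%


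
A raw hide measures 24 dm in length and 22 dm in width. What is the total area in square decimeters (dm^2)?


528 dm^2

Area = length x width
Area = 24 x 22 = 528 dm^2


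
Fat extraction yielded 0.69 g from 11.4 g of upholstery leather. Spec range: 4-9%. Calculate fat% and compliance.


Fat% = 0.69 / 11.4 x 100 = 6.1%
Spec range: 4-9%
Compliant: Yes


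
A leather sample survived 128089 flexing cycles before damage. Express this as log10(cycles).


log10(128089) = 5.11


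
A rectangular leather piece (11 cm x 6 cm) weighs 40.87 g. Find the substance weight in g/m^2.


Area = 11 x 6 = 66 cm^2
SW = 40.87 / 66 x 10000 = 6192.4 g/m^2


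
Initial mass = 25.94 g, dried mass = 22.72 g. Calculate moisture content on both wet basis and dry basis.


Wet basis = 12.4%
Dry basis = 14.2%

Moisture lost = 25.94 - 22.72 = 3.22 g
Wet basis MC = 3.22 / 25.94 x 100 = 12.4%
Dry basis MC = 3.22 / 22.72 x 100 = 14.2%


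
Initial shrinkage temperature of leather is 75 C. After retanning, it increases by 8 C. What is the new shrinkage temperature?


83 C

New Ts = 75 + 8 = 83 C


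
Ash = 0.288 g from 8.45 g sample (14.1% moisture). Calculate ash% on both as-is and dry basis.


As-is ash% = 0.288 / 8.45 x 100 = 3.41%
Dry mass = 8.45 x (100 - 14.1) / 100 = 7.25855 g
Dry-basis ash% = 0.288 / 7.25855 x 100 = 3.97%


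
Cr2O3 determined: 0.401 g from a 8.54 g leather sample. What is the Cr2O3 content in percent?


Cr2O3% = 0.401 / 8.54 x 100
Cr2O3% = 4.70%


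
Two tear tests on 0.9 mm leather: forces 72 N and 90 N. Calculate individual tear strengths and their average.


Tear 1 = 72 / 0.9 = 80.0 N/mm
Tear 2 = 90 / 0.9 = 100.0 N/mm
Average = (80.0 + 100.0) / 2 = 90.0 N/mm


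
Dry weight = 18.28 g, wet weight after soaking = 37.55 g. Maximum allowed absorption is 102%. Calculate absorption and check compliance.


Absorption = 105.4%
Compliant: No

WA = (37.55 - 18.28) / 18.28 x 100 = 105.4%
Maximum allowed: 102%
Compliant: No


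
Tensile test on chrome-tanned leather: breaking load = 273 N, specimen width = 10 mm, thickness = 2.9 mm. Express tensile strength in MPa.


Cross-section = 10 x 2.9 = 29.0 mm^2
TS = 273 / 29.0 = 9.41 MPa
(1 N/mm^2 = 1 MPa)


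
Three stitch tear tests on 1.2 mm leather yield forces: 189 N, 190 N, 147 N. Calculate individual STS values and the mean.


STS1 = 189 / 1.2 = 157.5 N/mm
STS2 = 190 / 1.2 = 158.3 N/mm
STS3 = 147 / 1.2 = 122.5 N/mm
Mean = (157.5 + 158.3 + 122.5) / 3 = 146.1 N/mm


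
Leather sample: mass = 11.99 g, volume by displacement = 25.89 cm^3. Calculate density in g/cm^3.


Density = mass / volume
Density = 11.99 / 25.89 = 0.463 g/cm^3


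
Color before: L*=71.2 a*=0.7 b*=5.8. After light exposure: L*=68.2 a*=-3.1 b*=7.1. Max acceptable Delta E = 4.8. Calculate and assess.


Delta E = 5.01
Passes: No


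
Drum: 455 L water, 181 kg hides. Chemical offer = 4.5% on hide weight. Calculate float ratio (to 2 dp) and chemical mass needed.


Float ratio = 455 / 181 = 2.51
Chemical = 181 x 4.5 / 100 = 8.145 kg


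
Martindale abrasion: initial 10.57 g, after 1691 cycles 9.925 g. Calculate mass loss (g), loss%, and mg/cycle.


Mass loss = 0.645 g
Loss = 6.10%
Rate = 0.381 mg/cycle

Loss = 10.57 - 9.925 = 0.645 g
Loss% = 0.645 / 10.57 x 100 = 6.10%
Rate = 0.645 / 1691 x 1000 = 0.381 mg/cycle


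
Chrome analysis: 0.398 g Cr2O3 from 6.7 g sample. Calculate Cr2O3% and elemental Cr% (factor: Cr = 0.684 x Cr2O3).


Cr2O3 = 5.94%
Cr = 4.06%


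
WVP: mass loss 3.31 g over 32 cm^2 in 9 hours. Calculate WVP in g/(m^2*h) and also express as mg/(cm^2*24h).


WVP = 3.31 / (32 x 9) x 10000 = 114.93 g/(m^2*h)
Mass loss in mg = 3.31 x 1000 = 3310 mg
Per cm^2 per 24h in mg: 3310 x 24 / (32 x 9) = 79440 / 288 = 275.83 mg/(cm^2*24h)


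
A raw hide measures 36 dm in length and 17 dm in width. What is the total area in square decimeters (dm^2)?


Area = length x width
Area = 36 x 17 = 612 dm^2


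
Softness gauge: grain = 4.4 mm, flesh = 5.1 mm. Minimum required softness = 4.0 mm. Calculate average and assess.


Average softness = 4.75 mm
Meets requirement: Yes

Average = (4.4 + 5.1) / 2 = 4.75 mm
Minimum = 4.0 mm
Meets requirement: Yes


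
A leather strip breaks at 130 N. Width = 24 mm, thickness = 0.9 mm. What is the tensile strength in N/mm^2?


Cross-sectional area = 24 x 0.9 = 21.6 mm^2
Tensile strength = 130 / 21.6 = 6.02 N/mm^2


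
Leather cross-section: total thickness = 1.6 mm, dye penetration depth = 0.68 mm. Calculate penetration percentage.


42.5%


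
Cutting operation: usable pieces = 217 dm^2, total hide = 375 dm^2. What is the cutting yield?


Yield = usable / total x 100
Yield = 217 / 375 x 100 = 57.9%


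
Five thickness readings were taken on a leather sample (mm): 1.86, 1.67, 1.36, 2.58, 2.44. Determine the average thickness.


1.98 mm

Sum = 1.86 + 1.67 + 1.36 + 2.58 + 2.44 = 9.91
Average = 9.91 / 5 = 1.98 mm


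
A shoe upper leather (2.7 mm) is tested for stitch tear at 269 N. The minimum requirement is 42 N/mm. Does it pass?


STS = 269 / 2.7 = 99.6 N/mm
Minimum required: 42 N/mm
Passes: Yes


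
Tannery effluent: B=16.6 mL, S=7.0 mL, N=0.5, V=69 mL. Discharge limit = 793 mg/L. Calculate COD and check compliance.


COD = 556.5 mg/L
Compliant: Yes


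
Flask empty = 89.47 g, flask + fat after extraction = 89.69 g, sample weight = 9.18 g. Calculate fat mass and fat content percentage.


Fat mass = 89.69 - 89.47 = 0.22 g
Fat% = 0.22 / 9.18 x 100 = 2.4%


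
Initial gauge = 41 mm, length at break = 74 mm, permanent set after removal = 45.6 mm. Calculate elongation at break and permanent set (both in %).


Elongation at break = 80.5%
Permanent set = 11.2%

Elongation at break = (74 - 41) / 41 x 100 = 80.5%
Permanent set = (45.6 - 41) / 41 x 100 = 11.2%


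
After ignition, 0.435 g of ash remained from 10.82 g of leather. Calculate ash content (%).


Ash% = 0.435 / 10.82 x 100
Ash% = 4.02%


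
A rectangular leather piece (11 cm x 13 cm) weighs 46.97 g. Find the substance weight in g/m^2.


Area = 11 x 13 = 143 cm^2
SW = 46.97 / 143 x 10000 = 3284.6 g/m^2


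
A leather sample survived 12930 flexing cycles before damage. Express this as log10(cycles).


log10(12930) = 4.11


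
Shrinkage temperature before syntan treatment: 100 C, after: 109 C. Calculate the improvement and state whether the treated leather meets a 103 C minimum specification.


Improvement = 9 C
Meets 103 C spec: Yes

Improvement = 109 - 100 = 9 C
Spec check: 109 C >= 103 C? Yes


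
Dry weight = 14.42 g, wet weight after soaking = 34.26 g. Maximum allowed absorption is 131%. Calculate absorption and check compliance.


WA = (34.26 - 14.42) / 14.42 x 100 = 137.6%
Maximum allowed: 131%
Compliant: No


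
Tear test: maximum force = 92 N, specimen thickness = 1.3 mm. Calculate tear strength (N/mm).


70.8 N/mm

Tear strength = force / thickness
Tear = 92 / 1.3 = 70.8 N/mm


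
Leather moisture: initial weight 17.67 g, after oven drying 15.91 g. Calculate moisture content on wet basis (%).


Moisture = 17.67 - 15.91 = 1.76 g
MC = 1.76 / 17.67 x 100 = 10.0%


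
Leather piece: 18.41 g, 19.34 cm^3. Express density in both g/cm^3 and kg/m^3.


Density = 18.41 / 19.34 = 0.952 g/cm^3
Convert: 0.952 x 1000 = 952 kg/m^3


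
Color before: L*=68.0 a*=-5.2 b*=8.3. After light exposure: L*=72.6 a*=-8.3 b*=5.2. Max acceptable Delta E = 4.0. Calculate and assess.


Delta E = 6.35
Passes: No

dL = 4.6, da = -3.1, db = -3.1
dE = sqrt((4.6)^2 + (-3.1)^2 + (-3.1)^2) = 6.35
Max = 4.0
Passes: No


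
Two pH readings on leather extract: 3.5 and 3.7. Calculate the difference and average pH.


Difference = |3.5 - 3.7| = 0.2
Average = (3.5 + 3.7) / 2 = 3.60


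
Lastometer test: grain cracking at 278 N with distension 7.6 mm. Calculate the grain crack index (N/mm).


Grain crack index = force / distension
Index = 278 / 7.6 = 36.6 N/mm


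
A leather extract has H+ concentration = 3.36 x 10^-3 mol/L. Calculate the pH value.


pH = -log10[H+]
pH = -log10(3.36 x 10^-3) = 2.47


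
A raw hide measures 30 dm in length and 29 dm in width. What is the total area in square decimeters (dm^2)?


870 dm^2

Area = length x width
Area = 30 x 29 = 870 dm^2


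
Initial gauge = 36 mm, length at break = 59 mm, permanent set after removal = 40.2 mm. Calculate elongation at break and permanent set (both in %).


Elongation at break = 63.9%
Permanent set = 11.7%


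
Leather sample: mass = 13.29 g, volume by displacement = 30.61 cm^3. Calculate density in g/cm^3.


Density = mass / volume
Density = 13.29 / 30.61 = 0.434 g/cm^3


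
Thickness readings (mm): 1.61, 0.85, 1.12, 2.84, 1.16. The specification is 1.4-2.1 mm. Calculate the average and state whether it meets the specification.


Average = 1.52 mm
Within specification: Yes


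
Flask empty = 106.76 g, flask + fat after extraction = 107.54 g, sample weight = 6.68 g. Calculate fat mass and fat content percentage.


Fat mass = 107.54 - 106.76 = 0.78 g
Fat% = 0.78 / 6.68 x 100 = 11.7%


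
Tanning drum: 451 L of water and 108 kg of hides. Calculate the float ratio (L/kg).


Float ratio = water / hide weight
Ratio = 451 / 108 = 4.2


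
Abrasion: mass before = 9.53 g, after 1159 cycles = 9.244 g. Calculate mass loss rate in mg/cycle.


Mass loss = 9.53 - 9.244 = 0.286 g
Rate = 0.286 / 1159 x 1000 = 0.247 mg/cycle


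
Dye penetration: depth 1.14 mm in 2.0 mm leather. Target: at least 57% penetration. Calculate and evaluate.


Penetration = 57.0%
Meets target: Yes

Penetration = 1.14 / 2.0 x 100 = 57.0%
Target: 57%
Meets target: Yes


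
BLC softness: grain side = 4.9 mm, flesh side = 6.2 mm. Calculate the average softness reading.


5.55 mm


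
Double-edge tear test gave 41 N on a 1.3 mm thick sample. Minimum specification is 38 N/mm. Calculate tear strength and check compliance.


Tear strength = 41 / 1.3 = 31.5 N/mm
Required minimum = 38 N/mm
Compliant: No


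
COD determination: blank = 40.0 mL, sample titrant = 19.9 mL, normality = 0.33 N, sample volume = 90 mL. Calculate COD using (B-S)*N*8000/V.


589.6 mg/L


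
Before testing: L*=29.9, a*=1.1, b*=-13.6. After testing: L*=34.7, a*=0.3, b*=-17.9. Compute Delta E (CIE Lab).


Delta E = 6.49


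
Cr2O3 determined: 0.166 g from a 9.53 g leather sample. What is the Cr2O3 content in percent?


Cr2O3% = 0.166 / 9.53 x 100
Cr2O3% = 1.74%


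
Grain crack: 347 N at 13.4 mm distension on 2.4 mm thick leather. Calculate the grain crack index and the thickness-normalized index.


Crack index = 25.9 N/mm
Normalized index = 10.8 N/mm per mm

Crack index = 347 / 13.4 = 25.9 N/mm
Normalized = 25.9 / 2.4 = 10.8 N/mm per mm


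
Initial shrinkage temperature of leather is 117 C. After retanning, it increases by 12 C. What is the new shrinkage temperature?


New Ts = 117 + 12 = 129 C


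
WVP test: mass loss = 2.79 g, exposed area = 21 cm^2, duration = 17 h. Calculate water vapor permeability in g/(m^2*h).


WVP = mass_loss / (area x time) x 10000
WVP = 2.79 / (21 x 17) x 10000
WVP = 2.79 / 357 x 10000 = 78.15 g/(m^2*h)


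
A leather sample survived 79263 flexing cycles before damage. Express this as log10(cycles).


4.90


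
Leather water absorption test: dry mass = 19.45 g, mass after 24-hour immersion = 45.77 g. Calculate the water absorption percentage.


Water absorbed = 45.77 - 19.45 = 26.32 g
WA% = 26.32 / 19.45 x 100 = 135.3%


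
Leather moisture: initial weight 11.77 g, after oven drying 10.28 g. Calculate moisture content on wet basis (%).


Moisture = 11.77 - 10.28 = 1.49 g
MC = 1.49 / 11.77 x 100 = 12.7%


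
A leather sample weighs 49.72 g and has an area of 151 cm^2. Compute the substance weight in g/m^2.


3292.7 g/m^2


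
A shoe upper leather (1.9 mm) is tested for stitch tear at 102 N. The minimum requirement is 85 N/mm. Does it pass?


STS = 102 / 1.9 = 53.7 N/mm
Minimum required: 85 N/mm
Passes: No


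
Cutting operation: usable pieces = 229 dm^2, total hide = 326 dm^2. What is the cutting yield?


Yield = usable / total x 100
Yield = 229 / 326 x 100 = 70.2%


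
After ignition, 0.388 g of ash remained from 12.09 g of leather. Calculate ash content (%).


3.21%

Ash% = 0.388 / 12.09 x 100
Ash% = 3.21%


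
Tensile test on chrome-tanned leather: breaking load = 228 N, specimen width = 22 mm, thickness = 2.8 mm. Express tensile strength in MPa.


3.70 MPa

Cross-section = 22 x 2.8 = 61.6 mm^2
TS = 228 / 61.6 = 3.70 MPa
(1 N/mm^2 = 1 MPa)


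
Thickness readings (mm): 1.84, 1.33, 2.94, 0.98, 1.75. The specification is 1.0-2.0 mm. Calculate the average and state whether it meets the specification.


Sum = 8.84
Average = 8.84 / 5 = 1.77 mm
Specification range: 1.0 to 2.0 mm
Within spec: Yes


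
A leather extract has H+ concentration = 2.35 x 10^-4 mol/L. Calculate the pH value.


pH = 3.63


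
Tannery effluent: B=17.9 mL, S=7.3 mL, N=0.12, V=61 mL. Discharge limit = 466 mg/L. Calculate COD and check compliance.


COD = (17.9 - 7.3) x 0.12 x 8000 / 61 = 166.8 mg/L
Limit: 466 mg/L
Compliant: Yes


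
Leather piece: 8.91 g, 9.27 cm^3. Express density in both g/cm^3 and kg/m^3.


0.961 g/cm^3
961 kg/m^3


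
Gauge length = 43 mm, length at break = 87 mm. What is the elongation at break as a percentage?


102.3%


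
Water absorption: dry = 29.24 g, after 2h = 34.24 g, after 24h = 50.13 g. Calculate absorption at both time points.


WA (2h) = (34.24 - 29.24) / 29.24 x 100 = 17.1%
WA (24h) = (50.13 - 29.24) / 29.24 x 100 = 71.4%


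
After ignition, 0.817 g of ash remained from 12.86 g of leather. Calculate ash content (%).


Ash% = 0.817 / 12.86 x 100
Ash% = 6.35%


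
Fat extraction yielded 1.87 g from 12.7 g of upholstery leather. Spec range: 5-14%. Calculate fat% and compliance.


Fat content = 14.7%
Compliant: No

Fat% = 1.87 / 12.7 x 100 = 14.7%
Spec range: 5-14%
Compliant: No


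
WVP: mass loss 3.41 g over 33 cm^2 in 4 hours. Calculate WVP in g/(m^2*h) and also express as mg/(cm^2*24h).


WVP = 3.41 / (33 x 4) x 10000 = 258.33 g/(m^2*h)
Mass loss in mg = 3.41 x 1000 = 3410 mg
Per cm^2 per 24h in mg: 3410 x 24 / (33 x 4) = 81840 / 132 = 620.00 mg/(cm^2*24h)


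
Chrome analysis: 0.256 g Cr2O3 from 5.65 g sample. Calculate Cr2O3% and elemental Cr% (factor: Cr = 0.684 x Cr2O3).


Cr2O3% = 0.256 / 5.65 x 100 = 4.53%
Cr% = 4.53 x 0.684 = 3.10%


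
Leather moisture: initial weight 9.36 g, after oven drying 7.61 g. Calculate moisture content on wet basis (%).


18.7%

Moisture = 9.36 - 7.61 = 1.75 g
MC = 1.75 / 9.36 x 100 = 18.7%


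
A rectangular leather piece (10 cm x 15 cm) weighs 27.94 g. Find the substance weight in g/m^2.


1862.7 g/m^2

Area = 10 x 15 = 150 cm^2
SW = 27.94 / 150 x 10000 = 1862.7 g/m^2


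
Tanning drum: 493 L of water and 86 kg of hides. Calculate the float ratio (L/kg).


5.7


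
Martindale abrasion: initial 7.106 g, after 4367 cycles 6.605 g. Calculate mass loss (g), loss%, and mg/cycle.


Loss = 7.106 - 6.605 = 0.501 g
Loss% = 0.501 / 7.106 x 100 = 7.05%
Rate = 0.501 / 4367 x 1000 = 0.115 mg/cycle


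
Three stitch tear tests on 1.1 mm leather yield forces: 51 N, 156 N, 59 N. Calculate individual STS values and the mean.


STS1 = 51 / 1.1 = 46.4 N/mm
STS2 = 156 / 1.1 = 141.8 N/mm
STS3 = 59 / 1.1 = 53.6 N/mm
Mean = (46.4 + 141.8 + 53.6) / 3 = 80.6 N/mm


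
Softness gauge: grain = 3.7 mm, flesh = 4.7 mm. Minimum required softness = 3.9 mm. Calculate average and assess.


Average = (3.7 + 4.7) / 2 = 4.20 mm
Minimum = 3.9 mm
Meets requirement: Yes


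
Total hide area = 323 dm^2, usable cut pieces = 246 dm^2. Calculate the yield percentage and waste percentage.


Yield = 76.2%
Waste = 23.8%


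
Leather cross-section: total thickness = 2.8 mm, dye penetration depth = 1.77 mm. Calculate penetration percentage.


63.2%

Penetration% = 1.77 / 2.8 x 100
Penetration = 63.2%


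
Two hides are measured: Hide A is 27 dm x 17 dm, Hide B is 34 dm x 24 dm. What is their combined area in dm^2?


1275 dm^2

Hide A area = 27 x 17 = 459 dm^2
Hide B area = 34 x 24 = 816 dm^2
Total = 459 + 816 = 1275 dm^2


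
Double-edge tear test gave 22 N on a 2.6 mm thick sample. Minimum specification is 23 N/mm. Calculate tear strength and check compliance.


Tear strength = 8.5 N/mm
Compliant: No

Tear strength = 22 / 2.6 = 8.5 N/mm
Required minimum = 23 N/mm
Compliant: No


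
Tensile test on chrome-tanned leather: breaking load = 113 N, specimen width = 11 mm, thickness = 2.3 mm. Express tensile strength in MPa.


Cross-section = 11 x 2.3 = 25.3 mm^2
TS = 113 / 25.3 = 4.47 MPa
(1 N/mm^2 = 1 MPa)


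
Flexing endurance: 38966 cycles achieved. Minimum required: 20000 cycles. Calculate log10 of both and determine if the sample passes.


Achieved: log10 = 4.59
Required: log10 = 4.30
Passes: Yes

log10(38966) = 4.59
log10(20000) = 4.30
Passes: Yes


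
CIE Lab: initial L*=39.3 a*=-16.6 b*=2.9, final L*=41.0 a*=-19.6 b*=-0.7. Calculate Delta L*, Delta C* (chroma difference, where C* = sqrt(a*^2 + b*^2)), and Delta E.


Delta L* = 41.0 - 39.3 = 1.7
C1* = sqrt((-16.6)^2 + (2.9)^2) = 16.851
C2* = sqrt((-19.6)^2 + (-0.7)^2) = 19.612
Delta C* = 19.612 - 16.851 = 2.76
Delta E = sqrt((1.7)^2 + (-3.0)^2 + (-3.6)^2) = 4.98


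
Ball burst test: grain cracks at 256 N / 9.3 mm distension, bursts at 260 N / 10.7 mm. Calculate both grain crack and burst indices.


Crack index = 27.5 N/mm
Burst index = 24.3 N/mm

Crack index = 256 / 9.3 = 27.5 N/mm
Burst index = 260 / 10.7 = 24.3 N/mm


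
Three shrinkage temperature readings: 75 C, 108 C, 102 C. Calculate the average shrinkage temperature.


95.0 C


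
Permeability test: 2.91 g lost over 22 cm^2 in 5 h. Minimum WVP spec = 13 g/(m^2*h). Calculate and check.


WVP = 2.91 / (22 x 5) x 10000 = 264.55 g/(m^2*h)
Minimum: 13 g/(m^2*h)
Meets spec: Yes


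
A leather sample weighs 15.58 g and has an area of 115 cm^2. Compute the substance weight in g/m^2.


Substance weight = mass / area x 10000
SW = 15.58 / 115 x 10000
SW = 1354.8 g/m^2


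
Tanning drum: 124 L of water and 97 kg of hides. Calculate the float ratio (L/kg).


Float ratio = water / hide weight
Ratio = 124 / 97 = 1.3


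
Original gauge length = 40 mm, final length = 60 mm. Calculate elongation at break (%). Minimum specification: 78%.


Elongation = 50.0%
Meets spec: No

Extension = 60 - 40 = 20 mm
Elongation = 20 / 40 x 100 = 50.0%
Minimum required: 78%
Meets specification: No


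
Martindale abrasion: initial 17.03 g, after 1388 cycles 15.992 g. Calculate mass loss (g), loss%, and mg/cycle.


Mass loss = 1.038 g
Loss = 6.10%
Rate = 0.748 mg/cycle

Loss = 17.03 - 15.992 = 1.038 g
Loss% = 1.038 / 17.03 x 100 = 6.10%
Rate = 1.038 / 1388 x 1000 = 0.748 mg/cycle


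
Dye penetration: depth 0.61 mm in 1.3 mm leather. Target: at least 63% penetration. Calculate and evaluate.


Penetration = 0.61 / 1.3 x 100 = 46.9%
Target: 63%
Meets target: No


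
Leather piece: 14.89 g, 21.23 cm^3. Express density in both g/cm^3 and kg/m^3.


Density = 14.89 / 21.23 = 0.701 g/cm^3
Convert: 0.701 x 1000 = 701 kg/m^3


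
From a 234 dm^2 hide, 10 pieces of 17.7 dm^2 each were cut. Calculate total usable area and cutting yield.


Usable area = 177.0 dm^2
Yield = 75.6%

Total usable = 10 x 17.7 = 177.0 dm^2
Yield = 177.0 / 234 x 100 = 75.6%


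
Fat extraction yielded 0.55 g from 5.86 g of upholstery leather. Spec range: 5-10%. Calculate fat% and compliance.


Fat content = 9.4%
Compliant: Yes

Fat% = 0.55 / 5.86 x 100 = 9.4%
Spec range: 5-10%
Compliant: Yes


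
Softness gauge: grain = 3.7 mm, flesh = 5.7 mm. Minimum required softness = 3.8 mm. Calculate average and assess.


Average softness = 4.70 mm
Meets requirement: Yes

Average = (3.7 + 5.7) / 2 = 4.70 mm
Minimum = 3.8 mm
Meets requirement: Yes


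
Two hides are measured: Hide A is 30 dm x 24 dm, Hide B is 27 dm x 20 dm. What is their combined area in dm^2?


Hide A area = 30 x 24 = 720 dm^2
Hide B area = 27 x 20 = 540 dm^2
Total = 720 + 540 = 1260 dm^2


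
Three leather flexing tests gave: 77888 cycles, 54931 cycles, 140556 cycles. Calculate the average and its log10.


Average = (77888 + 54931 + 140556) / 3 = 91125 cycles
log10(91125) = 4.96


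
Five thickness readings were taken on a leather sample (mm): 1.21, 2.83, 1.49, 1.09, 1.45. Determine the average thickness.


Sum = 1.21 + 2.83 + 1.49 + 1.09 + 1.45 = 8.07
Average = 8.07 / 5 = 1.61 mm


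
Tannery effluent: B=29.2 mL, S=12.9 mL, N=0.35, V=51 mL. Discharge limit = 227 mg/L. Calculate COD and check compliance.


COD = 894.9 mg/L
Compliant: No

COD = (29.2 - 12.9) x 0.35 x 8000 / 51 = 894.9 mg/L
Limit: 227 mg/L
Compliant: No


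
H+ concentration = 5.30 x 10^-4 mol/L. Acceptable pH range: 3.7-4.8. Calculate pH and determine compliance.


pH = 3.28
Compliant: No

pH = -log10(5.30 x 10^-4) = 3.28
Range: 3.7 to 4.8
Compliant: No


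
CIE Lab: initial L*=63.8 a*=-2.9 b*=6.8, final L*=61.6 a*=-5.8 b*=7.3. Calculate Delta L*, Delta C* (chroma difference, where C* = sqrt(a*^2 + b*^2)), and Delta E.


Delta L* = 61.6 - 63.8 = -2.2
C1* = sqrt((-2.9)^2 + (6.8)^2) = 7.393
C2* = sqrt((-5.8)^2 + (7.3)^2) = 9.324
Delta C* = 9.324 - 7.393 = 1.93
Delta E = sqrt((-2.2)^2 + (-2.9)^2 + (0.5)^2) = 3.67


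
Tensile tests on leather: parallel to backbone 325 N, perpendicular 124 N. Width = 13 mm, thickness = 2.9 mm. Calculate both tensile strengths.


Parallel = 8.62 N/mm^2
Perpendicular = 3.29 N/mm^2

Area = 13 x 2.9 = 37.7 mm^2
TS (parallel) = 325 / 37.7 = 8.62 N/mm^2
TS (perpendicular) = 124 / 37.7 = 3.29 N/mm^2


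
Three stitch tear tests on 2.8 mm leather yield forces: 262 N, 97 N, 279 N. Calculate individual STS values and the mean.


STS1 = 262 / 2.8 = 93.6 N/mm
STS2 = 97 / 2.8 = 34.6 N/mm
STS3 = 279 / 2.8 = 99.6 N/mm
Mean = (93.6 + 34.6 + 99.6) / 3 = 75.9 N/mm


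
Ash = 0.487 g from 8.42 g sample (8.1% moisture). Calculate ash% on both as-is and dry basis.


As-is ash% = 0.487 / 8.42 x 100 = 5.78%
Dry mass = 8.42 x (100 - 8.1) / 100 = 7.73798 g
Dry-basis ash% = 0.487 / 7.73798 x 100 = 6.29%


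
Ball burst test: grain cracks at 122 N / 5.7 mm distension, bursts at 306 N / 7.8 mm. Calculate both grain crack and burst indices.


Crack index = 122 / 5.7 = 21.4 N/mm
Burst index = 306 / 7.8 = 39.2 N/mm


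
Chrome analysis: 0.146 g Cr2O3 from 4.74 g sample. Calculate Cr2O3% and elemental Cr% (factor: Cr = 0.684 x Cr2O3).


Cr2O3% = 0.146 / 4.74 x 100 = 3.08%
Cr% = 3.08 x 0.684 = 2.11%


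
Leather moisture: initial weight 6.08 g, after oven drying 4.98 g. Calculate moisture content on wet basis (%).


Moisture = 6.08 - 4.98 = 1.10 g
MC = 1.10 / 6.08 x 100 = 18.1%


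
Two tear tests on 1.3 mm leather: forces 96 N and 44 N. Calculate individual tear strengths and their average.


Tear 1 = 96 / 1.3 = 73.8 N/mm
Tear 2 = 44 / 1.3 = 33.8 N/mm
Average = (73.8 + 33.8) / 2 = 53.8 N/mm


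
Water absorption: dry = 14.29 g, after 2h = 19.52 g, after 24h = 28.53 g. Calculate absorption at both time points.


2h absorption = 36.6%
24h absorption = 99.7%

WA (2h) = (19.52 - 14.29) / 14.29 x 100 = 36.6%
WA (24h) = (28.53 - 14.29) / 14.29 x 100 = 99.7%


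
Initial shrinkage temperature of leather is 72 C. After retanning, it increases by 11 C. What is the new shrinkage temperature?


83 C

New Ts = 72 + 11 = 83 C


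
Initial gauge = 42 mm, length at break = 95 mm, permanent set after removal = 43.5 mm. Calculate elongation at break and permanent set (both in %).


Elongation at break = (95 - 42) / 42 x 100 = 126.2%
Permanent set = (43.5 - 42) / 42 x 100 = 3.6%


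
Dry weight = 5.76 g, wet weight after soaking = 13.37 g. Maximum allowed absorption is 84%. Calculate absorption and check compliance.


Absorption = 132.1%
Compliant: No

WA = (13.37 - 5.76) / 5.76 x 100 = 132.1%
Maximum allowed: 84%
Compliant: No


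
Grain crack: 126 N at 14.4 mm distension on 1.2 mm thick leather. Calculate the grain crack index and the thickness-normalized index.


Crack index = 126 / 14.4 = 8.8 N/mm
Normalized = 8.8 / 1.2 = 7.3 N/mm per mm


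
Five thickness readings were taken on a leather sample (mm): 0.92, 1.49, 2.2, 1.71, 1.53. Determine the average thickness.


Sum = 0.92 + 1.49 + 2.2 + 1.71 + 1.53 = 7.85
Average = 7.85 / 5 = 1.57 mm


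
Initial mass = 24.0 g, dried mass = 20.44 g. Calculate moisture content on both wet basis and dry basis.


Moisture lost = 24.0 - 20.44 = 3.56 g
Wet basis MC = 3.56 / 24.0 x 100 = 14.8%
Dry basis MC = 3.56 / 20.44 x 100 = 17.4%


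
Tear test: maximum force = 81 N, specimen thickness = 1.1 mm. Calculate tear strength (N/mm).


73.6 N/mm


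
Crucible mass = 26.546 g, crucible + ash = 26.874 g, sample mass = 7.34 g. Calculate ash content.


Ash mass = 0.328 g
Ash content = 4.47%


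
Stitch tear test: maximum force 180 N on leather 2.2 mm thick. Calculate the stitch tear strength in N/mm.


81.8 N/mm

Stitch tear strength = force / thickness
STS = 180 / 2.2 = 81.8 N/mm


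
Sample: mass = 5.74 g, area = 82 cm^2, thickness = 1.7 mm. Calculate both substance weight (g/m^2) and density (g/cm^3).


SW = 5.74 / 82 x 10000 = 700.0 g/m^2
Volume = 82 x 1.7 / 10 = 13.94 cm^3
Density = 5.74 / 13.94 = 0.412 g/cm^3


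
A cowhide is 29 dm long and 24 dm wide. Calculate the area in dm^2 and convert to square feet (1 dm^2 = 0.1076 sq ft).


696 dm^2
74.89 sq ft


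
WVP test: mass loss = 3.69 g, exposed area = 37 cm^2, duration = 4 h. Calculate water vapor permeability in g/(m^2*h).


249.32 g/(m^2*h)


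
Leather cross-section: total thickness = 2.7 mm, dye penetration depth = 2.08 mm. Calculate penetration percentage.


77.0%


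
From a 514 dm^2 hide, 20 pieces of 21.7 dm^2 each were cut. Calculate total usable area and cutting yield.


Total usable = 20 x 21.7 = 434.0 dm^2
Yield = 434.0 / 514 x 100 = 84.4%


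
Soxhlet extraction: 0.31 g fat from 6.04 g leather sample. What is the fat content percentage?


5.1%

Fat content = 0.31 / 6.04 x 100
Fat = 5.1%


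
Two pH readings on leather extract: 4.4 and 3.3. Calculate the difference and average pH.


Difference = 1.1
Average pH = 3.85


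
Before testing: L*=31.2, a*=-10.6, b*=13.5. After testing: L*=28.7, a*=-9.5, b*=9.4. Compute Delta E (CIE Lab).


dL = 28.7 - 31.2 = -2.5
da = -9.5 - (-10.6) = 1.1
db = 9.4 - 13.5 = -4.1
dE = sqrt((-2.5)^2 + (1.1)^2 + (-4.1)^2) = 4.93


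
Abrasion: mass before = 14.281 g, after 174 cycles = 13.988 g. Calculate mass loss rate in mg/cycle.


Mass loss = 14.281 - 13.988 = 0.293 g
Rate = 0.293 / 174 x 1000 = 1.684 mg/cycle


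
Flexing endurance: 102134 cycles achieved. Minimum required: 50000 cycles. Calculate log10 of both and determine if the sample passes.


Achieved: log10 = 5.01
Required: log10 = 4.70
Passes: Yes


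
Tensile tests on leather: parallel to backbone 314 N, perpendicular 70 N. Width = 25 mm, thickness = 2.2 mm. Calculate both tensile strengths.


Parallel = 5.71 N/mm^2
Perpendicular = 1.27 N/mm^2

Area = 25 x 2.2 = 55.0 mm^2
TS (parallel) = 314 / 55.0 = 5.71 N/mm^2
TS (perpendicular) = 70 / 55.0 = 1.27 N/mm^2


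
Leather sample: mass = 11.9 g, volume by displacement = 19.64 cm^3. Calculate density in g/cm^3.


0.606 g/cm^3


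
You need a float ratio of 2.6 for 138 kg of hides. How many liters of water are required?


358.8 L


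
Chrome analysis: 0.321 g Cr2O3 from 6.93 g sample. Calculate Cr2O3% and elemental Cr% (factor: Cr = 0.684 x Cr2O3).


Cr2O3 = 4.63%
Cr = 3.17%


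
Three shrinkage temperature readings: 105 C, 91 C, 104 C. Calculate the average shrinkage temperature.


Average = (105 + 91 + 104) / 3
Average = 300 / 3 = 100.0 C


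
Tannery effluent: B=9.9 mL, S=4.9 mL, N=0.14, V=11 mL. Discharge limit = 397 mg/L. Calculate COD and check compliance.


COD = 509.1 mg/L
Compliant: No


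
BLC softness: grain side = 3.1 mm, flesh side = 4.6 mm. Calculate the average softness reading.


3.85 mm


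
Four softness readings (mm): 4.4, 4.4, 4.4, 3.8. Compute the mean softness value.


4.25 mm

Sum = 4.4 + 4.4 + 4.4 + 3.8
Mean = 17.0 / 4 = 4.25 mm


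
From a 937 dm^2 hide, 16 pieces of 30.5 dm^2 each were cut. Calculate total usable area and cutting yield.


Usable area = 488.0 dm^2
Yield = 52.1%

Total usable = 16 x 30.5 = 488.0 dm^2
Yield = 488.0 / 937 x 100 = 52.1%


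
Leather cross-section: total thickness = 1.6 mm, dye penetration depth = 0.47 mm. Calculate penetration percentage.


Penetration% = 0.47 / 1.6 x 100
Penetration = 29.4%


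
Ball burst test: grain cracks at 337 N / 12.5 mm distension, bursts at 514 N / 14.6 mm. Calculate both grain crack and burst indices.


Crack index = 337 / 12.5 = 27.0 N/mm
Burst index = 514 / 14.6 = 35.2 N/mm


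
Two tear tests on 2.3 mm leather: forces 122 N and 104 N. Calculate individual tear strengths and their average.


Tear 1 = 122 / 2.3 = 53.0 N/mm
Tear 2 = 104 / 2.3 = 45.2 N/mm
Average = (53.0 + 45.2) / 2 = 49.1 N/mm


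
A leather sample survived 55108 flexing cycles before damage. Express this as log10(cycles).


4.74

log10(55108) = 4.74
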